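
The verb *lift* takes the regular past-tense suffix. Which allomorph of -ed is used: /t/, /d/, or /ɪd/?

The stem *lift* ends in /t/ or /d/.
The -ed suffix is realized as /ɪd/ after /t, d/; as /t/ after other voiceless consonants; and as /d/ after other voiced sounds.
So -ed on *lift* is pronounced /ɪd/.

/ɪd/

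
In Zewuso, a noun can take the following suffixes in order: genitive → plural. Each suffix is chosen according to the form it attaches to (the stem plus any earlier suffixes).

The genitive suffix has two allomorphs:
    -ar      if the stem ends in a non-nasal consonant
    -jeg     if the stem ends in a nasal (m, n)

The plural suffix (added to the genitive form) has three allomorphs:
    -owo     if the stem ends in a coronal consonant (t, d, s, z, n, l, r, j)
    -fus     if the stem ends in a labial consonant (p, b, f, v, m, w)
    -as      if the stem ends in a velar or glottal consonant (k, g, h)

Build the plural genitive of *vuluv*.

The final consonant of *vuluv* is /v/, which is non-nasal, so the genitive suffix is -ar, giving *vuluvar*.
The final consonant of the genitive form *vuluvar* is /r/, which is coronal, so the plural suffix is -owo, giving *vuluvarowo*.

vuluvarowo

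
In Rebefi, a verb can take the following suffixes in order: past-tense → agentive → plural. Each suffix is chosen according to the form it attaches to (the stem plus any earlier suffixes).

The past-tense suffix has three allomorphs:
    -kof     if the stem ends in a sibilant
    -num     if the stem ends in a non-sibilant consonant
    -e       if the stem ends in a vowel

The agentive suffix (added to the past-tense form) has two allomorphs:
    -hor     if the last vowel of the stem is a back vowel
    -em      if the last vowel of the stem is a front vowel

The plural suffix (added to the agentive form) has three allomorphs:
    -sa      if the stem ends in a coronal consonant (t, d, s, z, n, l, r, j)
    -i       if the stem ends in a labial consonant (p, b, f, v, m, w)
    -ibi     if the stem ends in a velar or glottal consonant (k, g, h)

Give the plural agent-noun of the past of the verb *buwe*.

*buwe* — final sound /e/ (a vowel) → -e → *buwee*.
The past-tense form *buwee* — last vowel /e/ (a front vowel) → -em → *buweeem*.
Since the final consonant of the agentive form *buweeem* is /m/ (labial), it takes -i, giving *buweeemi*.

buweeemi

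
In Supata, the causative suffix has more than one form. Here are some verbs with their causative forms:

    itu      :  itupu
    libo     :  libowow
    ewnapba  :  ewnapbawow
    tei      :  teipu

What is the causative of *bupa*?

The suffix is conditioned by the last vowel: -pu when the last vowel of the stem is a high vowel (*itu*, *tei*); -wow when the last vowel of the stem is a non-high vowel (*libo*, *ewnapba*).
Since the last vowel of *bupa* is /a/ (a non-high vowel), it takes -wow, giving *bupawow*.

bupawow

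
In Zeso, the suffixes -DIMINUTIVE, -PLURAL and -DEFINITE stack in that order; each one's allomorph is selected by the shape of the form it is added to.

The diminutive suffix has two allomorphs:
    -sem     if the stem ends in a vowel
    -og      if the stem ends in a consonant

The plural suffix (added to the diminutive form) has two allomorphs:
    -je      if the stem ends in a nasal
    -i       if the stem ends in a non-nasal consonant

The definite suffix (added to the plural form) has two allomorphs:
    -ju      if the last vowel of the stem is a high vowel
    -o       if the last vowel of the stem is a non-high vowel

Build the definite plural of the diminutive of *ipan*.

ipanogiju

The final sound of *ipan* is /n/, which is a consonant, so the diminutive suffix is -og, giving *ipanog*.
Since the final consonant of the diminutive form *ipanog* is /g/ (non-nasal), it takes -i, giving *ipanogi*.
Since the last vowel of the plural form *ipanogi* is /i/ (a high vowel), it takes -ju, giving *ipanogiju*.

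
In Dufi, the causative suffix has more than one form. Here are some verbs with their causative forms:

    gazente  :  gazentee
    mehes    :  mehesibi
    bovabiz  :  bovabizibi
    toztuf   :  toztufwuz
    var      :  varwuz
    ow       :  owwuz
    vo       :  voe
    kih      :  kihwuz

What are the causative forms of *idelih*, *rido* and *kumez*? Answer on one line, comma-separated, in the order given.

The suffix is conditioned by the final sound: -ibi when the stem ends in a sibilant (*mehes*, *bovabiz*); -wuz when the stem ends in a non-sibilant consonant (*toztuf*, *var*, *ow*, *kih*); -e when the stem ends in a vowel (*gazente*, *vo*).
*idelih* — final sound /h/ (a non-sibilant consonant) → -wuz → *idelihwuz*.
*rido* — final sound /o/ (a vowel) → -e → *ridoe*.
Since the final sound of *kumez* is /z/ (a sibilant), it takes -ibi, giving *kumezibi*.

idelihwuz, ridoe, kumezibi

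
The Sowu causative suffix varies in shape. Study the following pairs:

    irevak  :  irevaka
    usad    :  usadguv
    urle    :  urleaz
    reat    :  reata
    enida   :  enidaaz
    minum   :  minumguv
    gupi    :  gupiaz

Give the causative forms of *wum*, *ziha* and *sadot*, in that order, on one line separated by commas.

wumguv, zihaaz, sadota

The suffix is conditioned by the final sound: -a when the stem ends in a voiceless consonant (*irevak*, *reat*); -guv when the stem ends in a voiced consonant (*usad*, *minum*); -az when the stem ends in a vowel (*urle*, *enida*, *gupi*).
*wum*: final sound = /m/, a voiced consonant → -guv → *wumguv*.
The final sound of *ziha* is /a/, which is a vowel, so the suffix is -az, giving *zihaaz*.
*sadot*: final sound = /t/, a voiceless consonant → -a → *sadota*.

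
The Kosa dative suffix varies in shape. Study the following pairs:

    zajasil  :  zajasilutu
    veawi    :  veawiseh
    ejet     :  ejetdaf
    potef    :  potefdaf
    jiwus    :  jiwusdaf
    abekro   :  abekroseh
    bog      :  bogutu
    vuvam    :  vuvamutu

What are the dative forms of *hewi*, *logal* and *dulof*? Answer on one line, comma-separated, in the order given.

hewiseh, logalutu, dulofdaf

Looking at the final sound of each stem: -daf when the stem ends in a voiceless consonant (*ejet*, *potef*, *jiwus*); -utu when the stem ends in a voiced consonant (*zajasil*, *bog*, *vuvam*); -seh when the stem ends in a vowel (*veawi*, *abekro*).
Since the final sound of *hewi* is /i/ (a vowel), it takes -seh, giving *hewiseh*.
The final sound of *logal* is /l/, which is a voiced consonant, so the suffix is -utu, giving *logalutu*.
Since the final sound of *dulof* is /f/ (a voiceless consonant), it takes -daf, giving *dulofdaf*.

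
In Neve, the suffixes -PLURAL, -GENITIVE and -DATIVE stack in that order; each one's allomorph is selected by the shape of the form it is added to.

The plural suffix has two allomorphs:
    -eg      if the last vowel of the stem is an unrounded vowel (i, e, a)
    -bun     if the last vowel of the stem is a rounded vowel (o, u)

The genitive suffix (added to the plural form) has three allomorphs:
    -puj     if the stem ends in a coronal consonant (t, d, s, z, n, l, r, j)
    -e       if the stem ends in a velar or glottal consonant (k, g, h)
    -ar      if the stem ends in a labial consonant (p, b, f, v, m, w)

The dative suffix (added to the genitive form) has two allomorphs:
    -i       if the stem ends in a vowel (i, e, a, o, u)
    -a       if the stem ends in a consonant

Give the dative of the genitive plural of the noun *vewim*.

*vewim* — last vowel /i/ (an unrounded vowel) → -eg → *vewimeg*.
Since the final consonant of the plural form *vewimeg* is /g/ (velar/glottal), it takes -e, giving *vewimege*.
The genitive form *vewimege*: final sound = /e/, a vowel → -i → *vewimegei*.

vewimegei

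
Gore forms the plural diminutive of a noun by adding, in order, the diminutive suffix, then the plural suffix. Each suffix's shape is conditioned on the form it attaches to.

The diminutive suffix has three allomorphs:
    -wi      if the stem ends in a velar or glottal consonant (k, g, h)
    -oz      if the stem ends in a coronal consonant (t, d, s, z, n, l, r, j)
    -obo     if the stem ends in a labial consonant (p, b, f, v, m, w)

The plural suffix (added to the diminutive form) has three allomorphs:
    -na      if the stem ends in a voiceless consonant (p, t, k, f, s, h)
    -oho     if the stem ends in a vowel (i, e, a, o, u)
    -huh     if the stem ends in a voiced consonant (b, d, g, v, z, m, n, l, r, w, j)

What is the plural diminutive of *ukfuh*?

The final consonant of *ukfuh* is /h/, which is velar/glottal, so the diminutive suffix is -wi, giving *ukfuhwi*.
The diminutive form *ukfuhwi*: final sound = /i/, a vowel → -oho → *ukfuhwioho*.

ukfuhwioho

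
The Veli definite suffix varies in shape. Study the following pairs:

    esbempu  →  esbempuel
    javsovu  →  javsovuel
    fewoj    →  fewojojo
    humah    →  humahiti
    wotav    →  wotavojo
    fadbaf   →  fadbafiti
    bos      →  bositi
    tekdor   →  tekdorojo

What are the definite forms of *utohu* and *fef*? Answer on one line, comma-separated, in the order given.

The suffix is conditioned by the final sound: -iti when the stem ends in a voiceless consonant (*humah*, *fadbaf*, *bos*); -ojo when the stem ends in a voiced consonant (*fewoj*, *wotav*, *tekdor*); -el when the stem ends in a vowel (*esbempu*, *javsovu*).
The final sound of *utohu* is /u/, which is a vowel, so the suffix is -el, giving *utohuel*.
*fef* — final sound /f/ (a voiceless consonant) → -iti → *fefiti*.

utohuel, fefiti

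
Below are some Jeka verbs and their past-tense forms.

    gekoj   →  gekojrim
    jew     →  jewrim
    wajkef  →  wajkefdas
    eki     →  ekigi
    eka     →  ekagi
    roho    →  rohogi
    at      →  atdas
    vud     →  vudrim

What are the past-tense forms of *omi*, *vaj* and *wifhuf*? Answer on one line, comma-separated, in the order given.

omigi, vajrim, wifhufdas

The alternation tracks the final sound of the stem — -das when the stem ends in a voiceless consonant (*wajkef*, *at*); -rim when the stem ends in a voiced consonant (*gekoj*, *jew*, *vud*); -gi when the stem ends in a vowel (*eki*, *eka*, *roho*).
*omi* — final sound /i/ (a vowel) → -gi → *omigi*.
*vaj* — final sound /j/ (a voiced consonant) → -rim → *vajrim*.
*wifhuf*: final sound = /f/, a voiceless consonant → -das → *wifhufdas*.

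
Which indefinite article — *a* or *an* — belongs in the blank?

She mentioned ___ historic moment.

The indefinite article is chosen by the initial *sound* of the following word, not its spelling.
*historic* begins with the sound /h/ (h is pronounced in standard usage) — a consonant sound.
So the article is *a*: She mentioned a historic moment.

a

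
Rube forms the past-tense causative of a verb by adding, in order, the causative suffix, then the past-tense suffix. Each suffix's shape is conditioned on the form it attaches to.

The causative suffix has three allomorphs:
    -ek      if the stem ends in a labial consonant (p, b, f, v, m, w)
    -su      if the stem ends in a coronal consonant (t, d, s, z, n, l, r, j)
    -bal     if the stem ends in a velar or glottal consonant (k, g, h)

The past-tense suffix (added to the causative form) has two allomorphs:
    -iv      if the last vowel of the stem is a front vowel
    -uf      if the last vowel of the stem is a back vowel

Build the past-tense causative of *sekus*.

sekussuuf

Since the final consonant of *sekus* is /s/ (coronal), it takes -su, giving *sekussu*.
The last vowel of the causative form *sekussu* is /u/, which is a back vowel, so the past-tense suffix is -uf, giving *sekussuuf*.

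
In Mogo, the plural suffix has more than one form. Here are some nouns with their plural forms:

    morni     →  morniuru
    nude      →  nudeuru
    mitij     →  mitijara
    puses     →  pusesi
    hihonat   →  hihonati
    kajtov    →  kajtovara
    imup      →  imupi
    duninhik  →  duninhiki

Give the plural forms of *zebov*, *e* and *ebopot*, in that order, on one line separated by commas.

The suffix is conditioned by the final sound: -i when the stem ends in a voiceless consonant (*puses*, *hihonat*, *imup*, *duninhik*); -ara when the stem ends in a voiced consonant (*mitij*, *kajtov*); -uru when the stem ends in a vowel (*morni*, *nude*).
Since the final sound of *zebov* is /v/ (a voiced consonant), it takes -ara, giving *zebovara*.
*e*: final sound = /e/, a vowel → -uru → *euru*.
Since the final sound of *ebopot* is /t/ (a voiceless consonant), it takes -i, giving *ebopoti*.

zebovara, euru, ebopoti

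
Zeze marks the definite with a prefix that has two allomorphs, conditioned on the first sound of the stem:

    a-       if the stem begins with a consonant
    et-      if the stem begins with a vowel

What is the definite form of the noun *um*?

etum

*um*: first sound = /u/, a vowel → et- → *etum*.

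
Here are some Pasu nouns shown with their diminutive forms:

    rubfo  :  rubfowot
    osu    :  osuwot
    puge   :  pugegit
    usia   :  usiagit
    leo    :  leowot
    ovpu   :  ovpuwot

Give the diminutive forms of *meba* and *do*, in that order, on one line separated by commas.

Looking at the last vowel of each stem: -wot when the last vowel of the stem is a rounded vowel (*rubfo*, *osu*, *leo*, *ovpu*); -git when the last vowel of the stem is an unrounded vowel (*puge*, *usia*).
*meba* — last vowel /a/ (an unrounded vowel) → -git → *mebagit*.
The last vowel of *do* is /o/, which is a rounded vowel, so the suffix is -wot, giving *dowot*.

mebagit, dowot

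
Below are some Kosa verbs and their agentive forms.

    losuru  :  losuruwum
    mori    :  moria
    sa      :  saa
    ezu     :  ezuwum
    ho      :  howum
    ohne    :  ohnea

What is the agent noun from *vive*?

vivea

The alternation tracks the last vowel of the stem — -wum when the last vowel of the stem is a rounded vowel (*losuru*, *ezu*, *ho*); -a when the last vowel of the stem is an unrounded vowel (*mori*, *sa*, *ohne*).
Since the last vowel of *vive* is /e/ (an unrounded vowel), it takes -a, giving *vivea*.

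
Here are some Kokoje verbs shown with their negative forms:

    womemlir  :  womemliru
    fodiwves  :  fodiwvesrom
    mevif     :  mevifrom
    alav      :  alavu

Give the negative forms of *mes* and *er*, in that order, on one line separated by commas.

The pattern is voicing of the final consonant: -rom when the stem ends in a voiceless consonant (*fodiwves*, *mevif*); -u when the stem ends in a voiced consonant (*womemlir*, *alav*).
Since the final consonant of *mes* is /s/ (voiceless), it takes -rom, giving *mesrom*.
Since the final consonant of *er* is /r/ (voiced), it takes -u, giving *eru*.

mesrom, eru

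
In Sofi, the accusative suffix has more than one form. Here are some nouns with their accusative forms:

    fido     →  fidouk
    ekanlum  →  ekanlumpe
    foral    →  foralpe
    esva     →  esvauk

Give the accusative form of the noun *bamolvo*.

bamolvouk

Looking at the final sound of each stem: -pe when the stem ends in a consonant (*ekanlum*, *foral*); -uk when the stem ends in a vowel (*fido*, *esva*).
Since the final sound of *bamolvo* is /o/ (a vowel), it takes -uk, giving *bamolvouk*.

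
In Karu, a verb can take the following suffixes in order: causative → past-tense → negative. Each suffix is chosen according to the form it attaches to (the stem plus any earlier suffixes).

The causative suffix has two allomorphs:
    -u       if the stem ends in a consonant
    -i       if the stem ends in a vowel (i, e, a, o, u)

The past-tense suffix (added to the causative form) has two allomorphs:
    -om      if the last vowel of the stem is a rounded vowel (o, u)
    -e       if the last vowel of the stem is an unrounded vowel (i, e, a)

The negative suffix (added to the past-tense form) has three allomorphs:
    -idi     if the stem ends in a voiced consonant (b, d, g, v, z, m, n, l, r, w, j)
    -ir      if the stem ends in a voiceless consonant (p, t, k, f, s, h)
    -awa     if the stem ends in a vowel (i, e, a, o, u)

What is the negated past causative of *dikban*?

dikbanuomidi

The final sound of *dikban* is /n/, which is a consonant, so the causative suffix is -u, giving *dikbanu*.
The causative form *dikbanu*: last vowel = /u/, a rounded vowel → -om → *dikbanuom*.
The past-tense form *dikbanuom*: final sound = /m/, a voiced consonant → -idi → *dikbanuomidi*.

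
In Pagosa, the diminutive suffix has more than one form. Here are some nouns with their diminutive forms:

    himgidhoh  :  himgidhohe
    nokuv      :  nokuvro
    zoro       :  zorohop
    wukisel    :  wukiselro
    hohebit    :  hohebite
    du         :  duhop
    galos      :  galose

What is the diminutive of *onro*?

The alternation tracks the final sound of the stem — -e when the stem ends in a voiceless consonant (*himgidhoh*, *hohebit*, *galos*); -ro when the stem ends in a voiced consonant (*nokuv*, *wukisel*); -hop when the stem ends in a vowel (*zoro*, *du*).
The final sound of *onro* is /o/, which is a vowel, so the suffix is -hop, giving *onrohop*.

onrohop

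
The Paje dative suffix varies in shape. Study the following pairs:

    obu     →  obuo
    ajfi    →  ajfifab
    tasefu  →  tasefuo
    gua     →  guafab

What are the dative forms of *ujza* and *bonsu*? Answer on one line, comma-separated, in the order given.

Looking at the last vowel of each stem: -o when the last vowel of the stem is a rounded vowel (*obu*, *tasefu*); -fab when the last vowel of the stem is an unrounded vowel (*ajfi*, *gua*).
Since the last vowel of *ujza* is /a/ (an unrounded vowel), it takes -fab, giving *ujzafab*.
Since the last vowel of *bonsu* is /u/ (a rounded vowel), it takes -o, giving *bonsuo*.

ujzafab, bonsuo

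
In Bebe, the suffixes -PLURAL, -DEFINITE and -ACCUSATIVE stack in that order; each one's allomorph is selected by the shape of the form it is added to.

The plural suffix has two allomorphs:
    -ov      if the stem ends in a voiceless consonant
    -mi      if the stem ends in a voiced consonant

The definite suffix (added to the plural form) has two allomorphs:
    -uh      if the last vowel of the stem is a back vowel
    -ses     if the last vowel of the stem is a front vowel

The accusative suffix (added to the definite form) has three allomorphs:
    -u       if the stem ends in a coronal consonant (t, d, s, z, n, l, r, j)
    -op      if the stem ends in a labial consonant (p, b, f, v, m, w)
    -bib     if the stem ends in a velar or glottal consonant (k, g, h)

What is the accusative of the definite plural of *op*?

opovuhbib

*op* — final consonant /p/ (voiceless) → -ov → *opov*.
The plural form *opov*: last vowel = /o/, a back vowel → -uh → *opovuh*.
Since the final consonant of the definite form *opovuh* is /h/ (velar/glottal), it takes -bib, giving *opovuhbib*.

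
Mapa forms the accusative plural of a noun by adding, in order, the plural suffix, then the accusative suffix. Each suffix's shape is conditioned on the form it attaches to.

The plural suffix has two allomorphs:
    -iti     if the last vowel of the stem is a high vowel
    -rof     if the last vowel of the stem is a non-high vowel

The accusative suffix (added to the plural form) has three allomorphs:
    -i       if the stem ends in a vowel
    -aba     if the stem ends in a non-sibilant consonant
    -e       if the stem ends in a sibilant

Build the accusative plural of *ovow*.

ovowrofaba

The last vowel of *ovow* is /o/, which is a non-high vowel, so the plural suffix is -rof, giving *ovowrof*.
The final sound of the plural form *ovowrof* is /f/, which is a non-sibilant consonant, so the accusative suffix is -aba, giving *ovowrofaba*.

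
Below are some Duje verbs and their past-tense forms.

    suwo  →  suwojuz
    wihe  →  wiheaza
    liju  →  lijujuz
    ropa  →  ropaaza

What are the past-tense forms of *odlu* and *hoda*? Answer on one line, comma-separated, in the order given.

odlujuz, hodaaza

The alternation tracks the last vowel of the stem — -juz when the last vowel of the stem is a rounded vowel (*suwo*, *liju*); -aza when the last vowel of the stem is an unrounded vowel (*wihe*, *ropa*).
The last vowel of *odlu* is /u/, which is a rounded vowel, so the suffix is -juz, giving *odlujuz*.
Since the last vowel of *hoda* is /a/ (an unrounded vowel), it takes -aza, giving *hodaaza*.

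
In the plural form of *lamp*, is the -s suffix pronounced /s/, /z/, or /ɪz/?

The stem *lamp* ends in a voiceless non-sibilant consonant.
The plural suffix surfaces as /ɪz/ after sibilants, /s/ after other voiceless consonants, and /z/ after other voiced sounds.
So the plural -s on *lamp* is pronounced /s/.

/s/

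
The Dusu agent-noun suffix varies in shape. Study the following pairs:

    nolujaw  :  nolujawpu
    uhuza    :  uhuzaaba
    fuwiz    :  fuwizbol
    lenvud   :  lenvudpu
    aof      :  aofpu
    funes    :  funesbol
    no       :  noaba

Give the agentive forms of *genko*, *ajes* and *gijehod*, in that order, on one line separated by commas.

The alternation tracks the final sound of the stem — -bol when the stem ends in a sibilant (*fuwiz*, *funes*); -pu when the stem ends in a non-sibilant consonant (*nolujaw*, *lenvud*, *aof*); -aba when the stem ends in a vowel (*uhuza*, *no*).
Since the final sound of *genko* is /o/ (a vowel), it takes -aba, giving *genkoaba*.
Since the final sound of *ajes* is /s/ (a sibilant), it takes -bol, giving *ajesbol*.
The final sound of *gijehod* is /d/, which is a non-sibilant consonant, so the suffix is -pu, giving *gijehodpu*.

genkoaba, ajesbol, gijehodpu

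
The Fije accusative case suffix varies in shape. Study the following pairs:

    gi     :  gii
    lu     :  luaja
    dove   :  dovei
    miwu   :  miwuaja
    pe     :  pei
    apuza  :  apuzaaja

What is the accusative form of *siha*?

sihaaja

Looking at the last vowel of each stem: -i when the last vowel of the stem is a front vowel (*gi*, *dove*, *pe*); -aja when the last vowel of the stem is a back vowel (*lu*, *miwu*, *apuza*).
*siha* — last vowel /a/ (a back vowel) → -aja → *sihaaja*.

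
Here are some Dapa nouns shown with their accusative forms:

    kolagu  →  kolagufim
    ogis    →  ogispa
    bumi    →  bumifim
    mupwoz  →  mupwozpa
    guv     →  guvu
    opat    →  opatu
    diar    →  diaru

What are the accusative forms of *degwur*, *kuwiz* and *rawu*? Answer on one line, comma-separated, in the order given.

degwuru, kuwizpa, rawufim

The suffix is conditioned by the final sound: -pa when the stem ends in a sibilant (*ogis*, *mupwoz*); -u when the stem ends in a non-sibilant consonant (*guv*, *opat*, *diar*); -fim when the stem ends in a vowel (*kolagu*, *bumi*).
*degwur* — final sound /r/ (a non-sibilant consonant) → -u → *degwuru*.
*kuwiz* — final sound /z/ (a sibilant) → -pa → *kuwizpa*.
The final sound of *rawu* is /u/, which is a vowel, so the suffix is -fim, giving *rawufim*.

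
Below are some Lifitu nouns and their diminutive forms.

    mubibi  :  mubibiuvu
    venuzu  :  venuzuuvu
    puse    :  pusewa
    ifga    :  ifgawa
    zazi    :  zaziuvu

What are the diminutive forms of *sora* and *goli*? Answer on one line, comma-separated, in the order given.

sorawa, goliuvu

The pattern is height harmony: -uvu when the last vowel of the stem is a high vowel (*mubibi*, *venuzu*, *zazi*); -wa when the last vowel of the stem is a non-high vowel (*puse*, *ifga*).
Since the last vowel of *sora* is /a/ (a non-high vowel), it takes -wa, giving *sorawa*.
*goli*: last vowel = /i/, a high vowel → -uvu → *goliuvu*.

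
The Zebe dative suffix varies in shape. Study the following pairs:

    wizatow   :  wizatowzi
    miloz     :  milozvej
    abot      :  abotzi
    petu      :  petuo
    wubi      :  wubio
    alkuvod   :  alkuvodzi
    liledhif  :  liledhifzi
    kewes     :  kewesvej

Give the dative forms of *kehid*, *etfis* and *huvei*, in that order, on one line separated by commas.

The pattern is sibilance of the final sound: -vej when the stem ends in a sibilant (*miloz*, *kewes*); -zi when the stem ends in a non-sibilant consonant (*wizatow*, *abot*, *alkuvod*, *liledhif*); -o when the stem ends in a vowel (*petu*, *wubi*).
*kehid*: final sound = /d/, a non-sibilant consonant → -zi → *kehidzi*.
Since the final sound of *etfis* is /s/ (a sibilant), it takes -vej, giving *etfisvej*.
Since the final sound of *huvei* is /i/ (a vowel), it takes -o, giving *huveio*.

kehidzi, etfisvej, huveio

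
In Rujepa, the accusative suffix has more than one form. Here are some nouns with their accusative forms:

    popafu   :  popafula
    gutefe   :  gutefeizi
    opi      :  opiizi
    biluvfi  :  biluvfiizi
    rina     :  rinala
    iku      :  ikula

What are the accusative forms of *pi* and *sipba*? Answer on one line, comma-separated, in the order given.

The alternation tracks the last vowel of the stem — -izi when the last vowel of the stem is a front vowel (*gutefe*, *opi*, *biluvfi*); -la when the last vowel of the stem is a back vowel (*popafu*, *rina*, *iku*).
Since the last vowel of *pi* is /i/ (a front vowel), it takes -izi, giving *piizi*.
The last vowel of *sipba* is /a/, which is a back vowel, so the suffix is -la, giving *sipbala*.

piizi, sipbala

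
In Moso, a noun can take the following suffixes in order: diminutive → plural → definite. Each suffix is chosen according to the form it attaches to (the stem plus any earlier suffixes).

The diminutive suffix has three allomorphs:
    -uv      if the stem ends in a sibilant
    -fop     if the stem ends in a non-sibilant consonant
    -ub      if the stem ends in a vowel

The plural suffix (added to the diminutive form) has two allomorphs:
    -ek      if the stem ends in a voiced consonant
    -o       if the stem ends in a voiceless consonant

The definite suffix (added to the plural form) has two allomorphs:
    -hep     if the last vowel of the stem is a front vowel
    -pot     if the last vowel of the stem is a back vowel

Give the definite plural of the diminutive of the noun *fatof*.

fatoffopopot

*fatof* — final sound /f/ (a non-sibilant consonant) → -fop → *fatoffop*.
The diminutive form *fatoffop* — final consonant /p/ (voiceless) → -o → *fatoffopo*.
The plural form *fatoffopo*: last vowel = /o/, a back vowel → -pot → *fatoffopopot*.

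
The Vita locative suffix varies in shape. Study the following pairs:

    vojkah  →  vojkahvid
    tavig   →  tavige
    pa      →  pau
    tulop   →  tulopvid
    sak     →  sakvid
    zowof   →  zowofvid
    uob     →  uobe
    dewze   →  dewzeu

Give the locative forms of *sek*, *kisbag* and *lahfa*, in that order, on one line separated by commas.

sekvid, kisbage, lahfau

The suffix is conditioned by the final sound: -vid when the stem ends in a voiceless consonant (*vojkah*, *tulop*, *sak*, *zowof*); -e when the stem ends in a voiced consonant (*tavig*, *uob*); -u when the stem ends in a vowel (*pa*, *dewze*).
*sek*: final sound = /k/, a voiceless consonant → -vid → *sekvid*.
The final sound of *kisbag* is /g/, which is a voiced consonant, so the suffix is -e, giving *kisbage*.
The final sound of *lahfa* is /a/, which is a vowel, so the suffix is -u, giving *lahfau*.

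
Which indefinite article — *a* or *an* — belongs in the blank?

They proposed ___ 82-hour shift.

The indefinite article is chosen by the initial *sound* of the following word, not its spelling.
The number *82* is spoken "eighty-…", beginning with /ˈeɪti/ — a vowel sound.
So the article is *an*: They proposed an 82-hour shift.

an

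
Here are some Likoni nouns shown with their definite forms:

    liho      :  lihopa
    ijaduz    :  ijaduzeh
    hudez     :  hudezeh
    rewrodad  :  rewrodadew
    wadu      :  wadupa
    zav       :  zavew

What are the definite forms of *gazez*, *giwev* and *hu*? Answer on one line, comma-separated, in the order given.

gazezeh, giwevew, hupa

The pattern is sibilance of the final sound: -eh when the stem ends in a sibilant (*ijaduz*, *hudez*); -ew when the stem ends in a non-sibilant consonant (*rewrodad*, *zav*); -pa when the stem ends in a vowel (*liho*, *wadu*).
*gazez*: final sound = /z/, a sibilant → -eh → *gazezeh*.
The final sound of *giwev* is /v/, which is a non-sibilant consonant, so the suffix is -ew, giving *giwevew*.
*hu*: final sound = /u/, a vowel → -pa → *hupa*.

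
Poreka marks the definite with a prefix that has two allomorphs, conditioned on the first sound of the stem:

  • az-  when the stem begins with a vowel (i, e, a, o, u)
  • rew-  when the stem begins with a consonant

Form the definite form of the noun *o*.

azo

*o*: first sound = /o/, a vowel → az- → *azo*.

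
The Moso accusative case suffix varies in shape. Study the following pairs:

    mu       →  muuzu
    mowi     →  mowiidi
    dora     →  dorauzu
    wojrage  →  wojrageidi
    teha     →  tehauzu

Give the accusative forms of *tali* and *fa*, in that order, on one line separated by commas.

Looking at the last vowel of each stem: -idi when the last vowel of the stem is a front vowel (*mowi*, *wojrage*); -uzu when the last vowel of the stem is a back vowel (*mu*, *dora*, *teha*).
*tali* — last vowel /i/ (a front vowel) → -idi → *taliidi*.
*fa* — last vowel /a/ (a back vowel) → -uzu → *fauzu*.

taliidi, fauzu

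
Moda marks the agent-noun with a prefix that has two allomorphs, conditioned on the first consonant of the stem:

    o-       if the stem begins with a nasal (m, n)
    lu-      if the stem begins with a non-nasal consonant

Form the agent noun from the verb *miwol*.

*miwol*: first consonant = /m/, a nasal → o- → *omiwol*.

omiwol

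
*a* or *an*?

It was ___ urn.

an

The indefinite article is chosen by the initial *sound* of the following word, not its spelling.
*urn* begins with the sound /ɜr/ (u pronounced /ɜr/) — a vowel sound.
So the article is *an*: It was an urn.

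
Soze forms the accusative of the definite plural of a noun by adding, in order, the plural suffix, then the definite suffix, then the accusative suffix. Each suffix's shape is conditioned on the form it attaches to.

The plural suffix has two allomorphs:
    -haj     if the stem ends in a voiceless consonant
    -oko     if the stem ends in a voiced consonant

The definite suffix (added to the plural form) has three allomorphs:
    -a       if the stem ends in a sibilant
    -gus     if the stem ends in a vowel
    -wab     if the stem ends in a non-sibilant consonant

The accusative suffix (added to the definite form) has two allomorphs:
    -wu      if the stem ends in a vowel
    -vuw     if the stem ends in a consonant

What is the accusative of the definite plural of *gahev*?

gahevokogusvuw

The final consonant of *gahev* is /v/, which is voiced, so the plural suffix is -oko, giving *gahevoko*.
The plural form *gahevoko*: final sound = /o/, a vowel → -gus → *gahevokogus*.
The final sound of the definite form *gahevokogus* is /s/, which is a consonant, so the accusative suffix is -vuw, giving *gahevokogusvuw*.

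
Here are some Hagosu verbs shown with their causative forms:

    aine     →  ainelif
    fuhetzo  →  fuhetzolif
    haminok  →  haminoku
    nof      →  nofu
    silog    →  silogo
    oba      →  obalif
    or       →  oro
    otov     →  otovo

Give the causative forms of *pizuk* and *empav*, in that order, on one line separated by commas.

pizuku, empavo

The pattern is voicing of the final sound: -u when the stem ends in a voiceless consonant (*haminok*, *nof*); -o when the stem ends in a voiced consonant (*silog*, *or*, *otov*); -lif when the stem ends in a vowel (*aine*, *fuhetzo*, *oba*).
*pizuk* — final sound /k/ (a voiceless consonant) → -u → *pizuku*.
Since the final sound of *empav* is /v/ (a voiced consonant), it takes -o, giving *empavo*.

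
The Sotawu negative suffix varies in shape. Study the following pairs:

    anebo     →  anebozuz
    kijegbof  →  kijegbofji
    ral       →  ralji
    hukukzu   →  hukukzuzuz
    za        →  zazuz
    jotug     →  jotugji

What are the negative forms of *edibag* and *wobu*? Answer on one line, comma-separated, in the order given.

Looking at the final sound of each stem: -ji when the stem ends in a consonant (*kijegbof*, *ral*, *jotug*); -zuz when the stem ends in a vowel (*anebo*, *hukukzu*, *za*).
*edibag* — final sound /g/ (a consonant) → -ji → *edibagji*.
The final sound of *wobu* is /u/, which is a vowel, so the suffix is -zuz, giving *wobuzuz*.

edibagji, wobuzuz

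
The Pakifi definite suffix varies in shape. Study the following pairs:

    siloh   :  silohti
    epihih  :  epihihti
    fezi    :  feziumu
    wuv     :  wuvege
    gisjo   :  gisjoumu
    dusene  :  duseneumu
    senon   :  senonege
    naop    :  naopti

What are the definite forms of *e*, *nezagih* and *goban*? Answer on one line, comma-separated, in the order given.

eumu, nezagihti, gobanege

The alternation tracks the final sound of the stem — -ti when the stem ends in a voiceless consonant (*siloh*, *epihih*, *naop*); -ege when the stem ends in a voiced consonant (*wuv*, *senon*); -umu when the stem ends in a vowel (*fezi*, *gisjo*, *dusene*).
Since the final sound of *e* is /e/ (a vowel), it takes -umu, giving *eumu*.
Since the final sound of *nezagih* is /h/ (a voiceless consonant), it takes -ti, giving *nezagihti*.
*goban*: final sound = /n/, a voiced consonant → -ege → *gobanege*.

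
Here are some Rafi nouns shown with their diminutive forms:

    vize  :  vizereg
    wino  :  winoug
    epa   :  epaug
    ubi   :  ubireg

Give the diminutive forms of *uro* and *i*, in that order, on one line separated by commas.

uroug, ireg

The alternation tracks the last vowel of the stem — -reg when the last vowel of the stem is a front vowel (*vize*, *ubi*); -ug when the last vowel of the stem is a back vowel (*wino*, *epa*).
Since the last vowel of *uro* is /o/ (a back vowel), it takes -ug, giving *uroug*.
*i*: last vowel = /i/, a front vowel → -reg → *ireg*.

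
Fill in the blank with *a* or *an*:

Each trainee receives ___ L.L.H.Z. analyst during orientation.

an

The indefinite article is chosen by the initial *sound* of the following word, not its spelling.
The initialism *L.L.H.Z.* is read letter by letter; the first letter, L, is pronounced /ɛl/, which begins with a vowel sound.
So the article is *an*: Each trainee receives an L.L.H.Z. analyst during orientation.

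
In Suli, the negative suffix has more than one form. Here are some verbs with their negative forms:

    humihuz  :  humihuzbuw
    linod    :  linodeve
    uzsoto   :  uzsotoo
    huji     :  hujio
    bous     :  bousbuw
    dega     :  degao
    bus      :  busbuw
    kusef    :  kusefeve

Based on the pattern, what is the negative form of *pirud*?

Looking at the final sound of each stem: -buw when the stem ends in a sibilant (*humihuz*, *bous*, *bus*); -eve when the stem ends in a non-sibilant consonant (*linod*, *kusef*); -o when the stem ends in a vowel (*uzsoto*, *huji*, *dega*).
*pirud*: final sound = /d/, a non-sibilant consonant → -eve → *pirudeve*.

pirudeve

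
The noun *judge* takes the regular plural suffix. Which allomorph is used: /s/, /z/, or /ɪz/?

The stem *judge* ends in a sibilant (/s, z, ʃ, ʒ, tʃ, dʒ/).
The plural suffix surfaces as /ɪz/ after sibilants, /s/ after other voiceless consonants, and /z/ after other voiced sounds.
So the plural -s on *judge* is pronounced /ɪz/.

/ɪz/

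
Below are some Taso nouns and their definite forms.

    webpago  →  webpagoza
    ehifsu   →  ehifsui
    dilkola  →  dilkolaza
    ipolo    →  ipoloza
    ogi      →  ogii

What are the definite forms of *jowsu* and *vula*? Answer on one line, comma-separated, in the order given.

jowsui, vulaza

The pattern is height harmony: -i when the last vowel of the stem is a high vowel (*ehifsu*, *ogi*); -za when the last vowel of the stem is a non-high vowel (*webpago*, *dilkola*, *ipolo*).
*jowsu*: last vowel = /u/, a high vowel → -i → *jowsui*.
Since the last vowel of *vula* is /a/ (a non-high vowel), it takes -za, giving *vulaza*.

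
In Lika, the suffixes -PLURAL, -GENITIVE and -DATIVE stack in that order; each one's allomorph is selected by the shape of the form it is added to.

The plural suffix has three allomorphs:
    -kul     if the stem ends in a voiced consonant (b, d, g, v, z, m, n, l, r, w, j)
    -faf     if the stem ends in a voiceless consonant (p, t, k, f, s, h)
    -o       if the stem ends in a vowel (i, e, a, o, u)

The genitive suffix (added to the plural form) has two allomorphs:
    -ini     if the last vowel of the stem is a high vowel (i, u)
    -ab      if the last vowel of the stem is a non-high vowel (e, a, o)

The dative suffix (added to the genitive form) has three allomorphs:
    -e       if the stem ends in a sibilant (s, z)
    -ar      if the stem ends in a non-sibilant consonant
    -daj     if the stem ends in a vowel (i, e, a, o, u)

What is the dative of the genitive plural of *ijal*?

Since the final sound of *ijal* is /l/ (a voiced consonant), it takes -kul, giving *ijalkul*.
The plural form *ijalkul* — last vowel /u/ (a high vowel) → -ini → *ijalkulini*.
The genitive form *ijalkulini*: final sound = /i/, a vowel → -daj → *ijalkulinidaj*.

ijalkulinidaj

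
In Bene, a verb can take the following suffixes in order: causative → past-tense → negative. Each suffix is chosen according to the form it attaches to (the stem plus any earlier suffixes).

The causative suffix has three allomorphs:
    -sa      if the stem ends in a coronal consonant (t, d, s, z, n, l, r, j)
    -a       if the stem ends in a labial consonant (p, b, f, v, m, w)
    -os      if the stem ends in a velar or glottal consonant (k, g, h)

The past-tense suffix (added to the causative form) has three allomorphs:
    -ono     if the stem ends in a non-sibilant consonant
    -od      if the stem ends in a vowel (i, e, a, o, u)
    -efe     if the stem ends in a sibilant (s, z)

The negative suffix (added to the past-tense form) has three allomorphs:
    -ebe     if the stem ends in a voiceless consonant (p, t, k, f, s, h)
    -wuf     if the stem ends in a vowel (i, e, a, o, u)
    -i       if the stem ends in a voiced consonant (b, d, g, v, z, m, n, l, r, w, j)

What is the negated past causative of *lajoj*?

*lajoj*: final consonant = /j/, coronal → -sa → *lajojsa*.
Since the final sound of the causative form *lajojsa* is /a/ (a vowel), it takes -od, giving *lajojsaod*.
The past-tense form *lajojsaod* — final sound /d/ (a voiced consonant) → -i → *lajojsaodi*.

lajojsaodi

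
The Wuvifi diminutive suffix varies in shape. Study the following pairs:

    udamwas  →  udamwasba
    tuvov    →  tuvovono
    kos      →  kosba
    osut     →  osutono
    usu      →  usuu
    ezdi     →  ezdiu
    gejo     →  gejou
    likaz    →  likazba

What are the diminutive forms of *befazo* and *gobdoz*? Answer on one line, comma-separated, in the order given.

befazou, gobdozba

The suffix is conditioned by the final sound: -ba when the stem ends in a sibilant (*udamwas*, *kos*, *likaz*); -ono when the stem ends in a non-sibilant consonant (*tuvov*, *osut*); -u when the stem ends in a vowel (*usu*, *ezdi*, *gejo*).
The final sound of *befazo* is /o/, which is a vowel, so the suffix is -u, giving *befazou*.
The final sound of *gobdoz* is /z/, which is a sibilant, so the suffix is -ba, giving *gobdozba*.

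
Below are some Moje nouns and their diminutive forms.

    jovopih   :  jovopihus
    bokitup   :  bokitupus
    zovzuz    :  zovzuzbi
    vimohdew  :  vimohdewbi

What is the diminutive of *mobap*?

The pattern is voicing of the final consonant: -us when the stem ends in a voiceless consonant (*jovopih*, *bokitup*); -bi when the stem ends in a voiced consonant (*zovzuz*, *vimohdew*).
Since the final consonant of *mobap* is /p/ (voiceless), it takes -us, giving *mobapus*.

mobapus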